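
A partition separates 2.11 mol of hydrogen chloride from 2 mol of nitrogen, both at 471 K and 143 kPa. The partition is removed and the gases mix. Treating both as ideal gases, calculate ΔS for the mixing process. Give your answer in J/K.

Mole fractions: x_A = 2.11/4.11 = 0.513, x_B = 0.487.
ΔS_mix = −R(n_A ln x_A + n_B ln x_B) = −8.314 × (2.11 ln 0.513 + 2 ln 0.487) = 23.7 J/K.

ΔS_mix = 23.7 J/K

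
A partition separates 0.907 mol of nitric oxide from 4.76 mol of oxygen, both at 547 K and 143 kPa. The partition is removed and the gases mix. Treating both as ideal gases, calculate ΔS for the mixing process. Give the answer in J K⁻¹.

Mole fractions: x_A = 0.907/5.67 = 0.16, x_B = 0.84.
ΔS_mix = −R(n_A ln x_A + n_B ln x_B) = −8.314 × (0.907 ln 0.16 + 4.76 ln 0.84) = 20.7 J/K.

ΔS_mix = 20.7 J/K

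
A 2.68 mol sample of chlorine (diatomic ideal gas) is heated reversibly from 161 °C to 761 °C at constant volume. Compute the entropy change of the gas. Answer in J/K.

In kelvin: T₁ = 434.15 K, T₂ = 1034.15 K. At constant volume, ΔS = nC_V ln(T₂/T₁) with C_V = 5R/2 = 20.79 J mol⁻¹ K⁻¹.
ΔS = 2.68 × 20.79 × ln(1034.15/434.15) = 48.3 J/K.

ΔS = 48.3 J/K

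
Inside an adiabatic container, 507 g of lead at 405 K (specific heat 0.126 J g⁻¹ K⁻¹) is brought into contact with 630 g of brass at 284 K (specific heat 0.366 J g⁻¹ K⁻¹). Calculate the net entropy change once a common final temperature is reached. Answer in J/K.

Energy balance: T_f = (m₁c₁T₁ + m₂c₂T₂)/(m₁c₁ + m₂c₂) = 310.25 K.
ΔS₁ = m₁c₁ ln(T_f/T₁) = 63.882 × ln(310.25/405) = -17.025 J/K.
ΔS₂ = m₂c₂ ln(T_f/T₂) = 230.58 × ln(310.25/284) = 20.384 J/K.
ΔS_total = -17.025 + 20.384 = 3.36 J/K.

ΔS_total = 3.36 J/K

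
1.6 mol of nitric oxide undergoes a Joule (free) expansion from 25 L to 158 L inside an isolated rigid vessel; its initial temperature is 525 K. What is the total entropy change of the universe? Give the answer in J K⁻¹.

No heat is exchanged and no work is done, so the ideal-gas temperature stays constant.
Entropy is a state function; using a reversible isothermal path, ΔS_gas = nR ln(V₂/V₁) = 1.6 × 8.314 × ln(158/25) = 24.5 J/K.
The insulated surroundings exchange no heat, so ΔS_surr = 0 and ΔS_universe = ΔS_gas.

ΔS_universe = 24.5 J/K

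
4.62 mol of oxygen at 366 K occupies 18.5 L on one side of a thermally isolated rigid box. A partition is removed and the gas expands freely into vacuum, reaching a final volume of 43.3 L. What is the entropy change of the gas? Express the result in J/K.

For an ideal gas in free expansion Q = 0 and W = 0, so T is unchanged.
Entropy is a state function; using a reversible isothermal path, ΔS_gas = nR ln(V₂/V₁) = 4.62 × 8.314 × ln(43.3/18.5) = 32.7 J/K.

ΔS_gas = 32.7 J/K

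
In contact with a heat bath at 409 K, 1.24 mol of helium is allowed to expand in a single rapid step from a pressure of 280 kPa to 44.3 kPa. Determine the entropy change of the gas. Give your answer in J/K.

Entropy is a state function, so ΔS_gas depends only on the end states.
For an isothermal ideal gas ΔS_gas = nR ln(P₁/P₂) = 1.24 × 8.314 × ln(280/44.3) = 19 J/K.

ΔS_gas = 19 J/K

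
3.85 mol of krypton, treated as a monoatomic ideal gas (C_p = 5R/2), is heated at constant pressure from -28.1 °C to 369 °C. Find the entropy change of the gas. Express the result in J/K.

In kelvin: T₁ = 245.05 K, T₂ = 642.15 K. At constant pressure, ΔS = nC_p ln(T₂/T₁) with C_p = 5R/2 = 20.79 J mol⁻¹ K⁻¹.
ΔS = 3.85 × 20.79 × ln(642.15/245.05) = 77.1 J/K.

ΔS = 77.1 J/K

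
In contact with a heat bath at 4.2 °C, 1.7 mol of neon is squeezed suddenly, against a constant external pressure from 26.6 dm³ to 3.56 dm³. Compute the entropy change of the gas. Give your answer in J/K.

ΔS_gas = -28.4 J/K

Entropy is a state function, so ΔS_gas depends only on the end states.
For an isothermal ideal gas ΔS_gas = nR ln(V₂/V₁) = 1.7 × 8.314 × ln(3.56/26.6) = -28.4 J/K.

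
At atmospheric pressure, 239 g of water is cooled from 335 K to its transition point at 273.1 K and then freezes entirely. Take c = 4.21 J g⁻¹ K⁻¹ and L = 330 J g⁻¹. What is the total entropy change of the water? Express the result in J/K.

Cooling step: ΔS₁ = m c ln(T_tr/T_i) = 239 × 4.21 × ln(273.1/335) = -205.6 J/K.
Phase change: ΔS₂ = −mL/T_tr = −239 × 330 / 273.1 = -288.8 J/K.
ΔS_total = (-205.6) + (-288.8) = -494 J/K.

ΔS = -494 J/K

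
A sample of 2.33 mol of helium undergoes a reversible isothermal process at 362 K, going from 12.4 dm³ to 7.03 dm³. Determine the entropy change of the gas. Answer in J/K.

For an isothermal ideal gas ΔS_gas = nR ln(V₂/V₁) = 2.33 × 8.314 × ln(7.03/12.4) = -11 J/K.

ΔS_gas = -11 J/K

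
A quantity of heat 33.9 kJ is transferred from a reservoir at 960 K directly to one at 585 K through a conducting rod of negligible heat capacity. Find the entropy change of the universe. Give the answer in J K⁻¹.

ΔS_hot = −Q/T_H = −33900/960 = -35.31 J/K and ΔS_cold = +Q/T_C = 33900/585 = 57.95 J/K.
ΔS_total = -35.31 + 57.95 = 22.6 J/K, positive as the second law requires.

ΔS_total = 22.6 J/K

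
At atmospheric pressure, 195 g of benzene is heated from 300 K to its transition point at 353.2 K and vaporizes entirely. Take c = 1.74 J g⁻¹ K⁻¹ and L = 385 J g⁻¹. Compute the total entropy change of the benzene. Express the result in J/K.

ΔS = 268 J/K

Warming step: ΔS₁ = m c ln(T_tr/T_i) = 195 × 1.74 × ln(353.2/300) = 55.39 J/K.
Phase change: ΔS₂ = +mL/T_tr = 195 × 385 / 353.2 = 212.6 J/K.
ΔS_total = (55.39) + (212.6) = 268 J/K.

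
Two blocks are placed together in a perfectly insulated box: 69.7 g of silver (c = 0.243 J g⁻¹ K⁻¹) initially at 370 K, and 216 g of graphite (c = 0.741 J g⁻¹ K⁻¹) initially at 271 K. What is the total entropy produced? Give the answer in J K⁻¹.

ΔS_total = 0.808 J/K

Energy balance: T_f = (m₁c₁T₁ + m₂c₂T₂)/(m₁c₁ + m₂c₂) = 280.47 K.
ΔS₁ = m₁c₁ ln(T_f/T₁) = 16.9371 × ln(280.47/370) = -4.692 J/K.
ΔS₂ = m₂c₂ ln(T_f/T₂) = 160.056 × ln(280.47/271) = 5.5 J/K.
ΔS_total = -4.692 + 5.5 = 0.808 J/K.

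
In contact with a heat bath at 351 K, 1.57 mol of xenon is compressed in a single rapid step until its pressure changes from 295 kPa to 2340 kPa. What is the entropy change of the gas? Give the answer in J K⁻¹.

ΔS_gas = -27 J/K

Entropy is a state function, so ΔS_gas depends only on the end states.
For an isothermal ideal gas ΔS_gas = nR ln(P₁/P₂) = 1.57 × 8.314 × ln(295/2340) = -27 J/K.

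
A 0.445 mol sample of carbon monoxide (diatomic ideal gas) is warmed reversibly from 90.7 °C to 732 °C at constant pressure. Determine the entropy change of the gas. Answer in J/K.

ΔS = 13.2 J/K

In kelvin: T₁ = 363.85 K, T₂ = 1005.15 K. At constant pressure, ΔS = nC_p ln(T₂/T₁) with C_p = 7R/2 = 29.1 J mol⁻¹ K⁻¹.
ΔS = 0.445 × 29.1 × ln(1005.15/363.85) = 13.2 J/K.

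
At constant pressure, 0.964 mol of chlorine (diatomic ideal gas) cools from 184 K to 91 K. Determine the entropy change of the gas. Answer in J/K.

At constant pressure, ΔS = nC_p ln(T₂/T₁) with C_p = 7R/2 = 29.1 J mol⁻¹ K⁻¹.
ΔS = 0.964 × 29.1 × ln(91/184) = -19.8 J/K.

ΔS = -19.8 J/K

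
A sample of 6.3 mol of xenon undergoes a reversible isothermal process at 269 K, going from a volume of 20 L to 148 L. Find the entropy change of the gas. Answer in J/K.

ΔS_gas = 105 J/K

For an isothermal ideal gas ΔS_gas = nR ln(V₂/V₁) = 6.3 × 8.314 × ln(148/20) = 105 J/K.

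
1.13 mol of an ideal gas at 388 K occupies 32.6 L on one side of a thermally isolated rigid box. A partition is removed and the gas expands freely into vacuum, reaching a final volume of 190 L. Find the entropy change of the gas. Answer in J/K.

No heat is exchanged and no work is done, so the ideal-gas temperature stays constant.
Entropy is a state function; using a reversible isothermal path, ΔS_gas = nR ln(V₂/V₁) = 1.13 × 8.314 × ln(190/32.6) = 16.6 J/K.

ΔS_gas = 16.6 J/K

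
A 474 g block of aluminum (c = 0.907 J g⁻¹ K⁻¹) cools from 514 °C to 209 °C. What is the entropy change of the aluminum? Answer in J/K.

ΔS = -211 J/K

In kelvin: T₁ = 787.15 K, T₂ = 482.15 K. ΔS = ∫dQ_rev/T = m c ln(T₂/T₁) = 474 × 0.907 × ln(482.15/787.15) = -211 J/K.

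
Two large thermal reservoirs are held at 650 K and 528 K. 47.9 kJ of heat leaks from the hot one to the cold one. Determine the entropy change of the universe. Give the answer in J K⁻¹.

ΔS_hot = −Q/T_H = −47900/650 = -73.69 J/K and ΔS_cold = +Q/T_C = 47900/528 = 90.72 J/K.
ΔS_total = -73.69 + 90.72 = 17 J/K, positive as the second law requires.

ΔS_total = 17 J/K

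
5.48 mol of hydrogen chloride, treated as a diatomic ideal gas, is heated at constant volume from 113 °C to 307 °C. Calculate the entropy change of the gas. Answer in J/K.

ΔS = 46.4 J/K

In kelvin: T₁ = 386.15 K, T₂ = 580.15 K. At constant volume, ΔS = nC_V ln(T₂/T₁) with C_V = 5R/2 = 20.79 J mol⁻¹ K⁻¹.
ΔS = 5.48 × 20.79 × ln(580.15/386.15) = 46.4 J/K.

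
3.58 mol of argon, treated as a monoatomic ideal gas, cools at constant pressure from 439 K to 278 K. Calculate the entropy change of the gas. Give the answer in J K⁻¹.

At constant pressure, ΔS = nC_p ln(T₂/T₁) with C_p = 5R/2 = 20.79 J mol⁻¹ K⁻¹.
ΔS = 3.58 × 20.79 × ln(278/439) = -34 J/K.

ΔS = -34 J/K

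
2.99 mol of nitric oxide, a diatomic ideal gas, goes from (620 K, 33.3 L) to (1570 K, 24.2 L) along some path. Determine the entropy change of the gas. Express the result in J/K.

Entropy is a state function: ΔS = nC_V ln(T₂/T₁) + nR ln(V₂/V₁), with C_V = 5R/2 = 20.79 J mol⁻¹ K⁻¹ for a diatomic ideal gas.
ΔS = 2.99 × [20.79 × ln(1570/620) + 8.314 × ln(24.2/33.3)] = 49.8 J/K.

ΔS = 49.8 J/K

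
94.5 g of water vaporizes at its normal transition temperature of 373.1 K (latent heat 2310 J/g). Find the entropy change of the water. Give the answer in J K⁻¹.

Heat absorbed by the substance: Q = mL = 94.5 × 2310 = 218295 J.
At constant T, ΔS = Q_rev/T = 218295 / 373.1 = 585 J/K.

ΔS = 585 J/K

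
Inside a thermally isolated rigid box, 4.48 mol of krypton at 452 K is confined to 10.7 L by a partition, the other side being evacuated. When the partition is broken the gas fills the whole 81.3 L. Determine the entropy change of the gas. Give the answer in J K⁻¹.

No heat is exchanged and no work is done, so the ideal-gas temperature stays constant.
Entropy is a state function; using a reversible isothermal path, ΔS_gas = nR ln(V₂/V₁) = 4.48 × 8.314 × ln(81.3/10.7) = 75.5 J/K.

ΔS_gas = 75.5 J/K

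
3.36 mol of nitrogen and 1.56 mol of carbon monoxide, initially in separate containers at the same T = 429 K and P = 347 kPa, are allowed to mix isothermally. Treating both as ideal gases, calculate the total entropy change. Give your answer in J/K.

Mole fractions: x_A = 3.36/4.92 = 0.683, x_B = 0.317.
ΔS_mix = −R(n_A ln x_A + n_B ln x_B) = −8.314 × (3.36 ln 0.683 + 1.56 ln 0.317) = 25.6 J/K.

ΔS_mix = 25.6 J/K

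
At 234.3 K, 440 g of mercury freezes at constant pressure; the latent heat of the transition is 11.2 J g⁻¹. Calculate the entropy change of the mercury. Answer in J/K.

ΔS = -21 J/K

Heat released by the substance: Q = −mL = −440 × 11.2 = −4928 J.
At constant T, ΔS = Q_rev/T = −4928 / 234.3 = -21 J/K.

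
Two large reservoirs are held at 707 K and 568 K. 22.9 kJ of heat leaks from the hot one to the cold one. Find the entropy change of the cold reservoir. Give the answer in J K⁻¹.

ΔS_cold = 40.3 J/K

The cold reservoir gains heat Q, so ΔS_cold = +Q/T_C = 22900/568 = 40.3 J/K.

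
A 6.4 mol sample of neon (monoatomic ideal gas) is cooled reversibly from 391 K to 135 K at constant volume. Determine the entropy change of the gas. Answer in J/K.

ΔS = -84.9 J/K

At constant volume, ΔS = nC_V ln(T₂/T₁) with C_V = 3R/2 = 12.47 J mol⁻¹ K⁻¹.
ΔS = 6.4 × 12.47 × ln(135/391) = -84.9 J/K.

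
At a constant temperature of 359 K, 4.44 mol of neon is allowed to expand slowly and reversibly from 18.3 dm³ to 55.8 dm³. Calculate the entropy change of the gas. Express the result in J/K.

For an isothermal ideal gas ΔS_gas = nR ln(V₂/V₁) = 4.44 × 8.314 × ln(55.8/18.3) = 41.2 J/K.

ΔS_gas = 41.2 J/K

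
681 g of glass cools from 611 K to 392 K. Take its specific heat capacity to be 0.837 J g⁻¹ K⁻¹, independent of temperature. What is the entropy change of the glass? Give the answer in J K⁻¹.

ΔS = ∫dQ_rev/T = m c ln(T₂/T₁) = 681 × 0.837 × ln(392/611) = -253 J/K.

ΔS = -253 J/K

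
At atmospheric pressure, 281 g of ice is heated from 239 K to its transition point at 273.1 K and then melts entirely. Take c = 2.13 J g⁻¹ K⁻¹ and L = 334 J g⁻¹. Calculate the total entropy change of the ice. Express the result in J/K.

Warming step: ΔS₁ = m c ln(T_tr/T_i) = 281 × 2.13 × ln(273.1/239) = 79.829 J/K.
Phase change: ΔS₂ = +mL/T_tr = 281 × 334 / 273.1 = 343.66 J/K.
ΔS_total = (79.829) + (343.66) = 423 J/K.

ΔS = 423 J/K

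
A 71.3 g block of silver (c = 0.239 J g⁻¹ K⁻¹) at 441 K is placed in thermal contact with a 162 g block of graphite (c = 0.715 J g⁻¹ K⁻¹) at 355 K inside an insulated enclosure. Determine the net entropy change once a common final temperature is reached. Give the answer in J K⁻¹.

Energy balance: T_f = (m₁c₁T₁ + m₂c₂T₂)/(m₁c₁ + m₂c₂) = 366.03 K.
ΔS₁ = m₁c₁ ln(T_f/T₁) = 17.0407 × ln(366.03/441) = -3.175 J/K.
ΔS₂ = m₂c₂ ln(T_f/T₂) = 115.83 × ln(366.03/355) = 3.544 J/K.
ΔS_total = -3.175 + 3.544 = 0.369 J/K.

ΔS_total = 0.369 J/K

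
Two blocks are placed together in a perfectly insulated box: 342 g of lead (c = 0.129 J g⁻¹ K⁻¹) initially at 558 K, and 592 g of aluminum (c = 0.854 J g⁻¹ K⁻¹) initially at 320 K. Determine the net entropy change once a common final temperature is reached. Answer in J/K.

Energy balance: T_f = (m₁c₁T₁ + m₂c₂T₂)/(m₁c₁ + m₂c₂) = 339.1 K.
ΔS₁ = m₁c₁ ln(T_f/T₁) = 44.118 × ln(339.1/558) = -21.97 J/K.
ΔS₂ = m₂c₂ ln(T_f/T₂) = 505.568 × ln(339.1/320) = 29.31 J/K.
ΔS_total = -21.97 + 29.31 = 7.34 J/K.

ΔS_total = 7.34 J/K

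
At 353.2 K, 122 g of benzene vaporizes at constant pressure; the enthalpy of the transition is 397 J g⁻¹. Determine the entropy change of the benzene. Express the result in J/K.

Heat absorbed by the substance: Q = mL = 122 × 397 = 48434 J.
At constant T, ΔS = Q_rev/T = 48434 / 353.2 = 137 J/K.

ΔS = 137 J/K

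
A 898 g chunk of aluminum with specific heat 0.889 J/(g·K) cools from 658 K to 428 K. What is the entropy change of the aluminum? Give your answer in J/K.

ΔS = -343 J/K

ΔS = ∫dQ_rev/T = m c ln(T₂/T₁) = 898 × 0.889 × ln(428/658) = -343 J/K.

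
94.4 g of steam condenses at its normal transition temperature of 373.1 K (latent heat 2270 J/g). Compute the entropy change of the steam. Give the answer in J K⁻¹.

Heat released by the substance: Q = −mL = −94.4 × 2270 = −214288 J.
At constant T, ΔS = Q_rev/T = −214288 / 373.1 = -574 J/K.

ΔS = -574 J/K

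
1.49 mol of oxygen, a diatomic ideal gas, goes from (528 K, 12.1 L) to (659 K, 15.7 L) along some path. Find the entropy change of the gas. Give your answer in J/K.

ΔS = 10.1 J/K

Entropy is a state function: ΔS = nC_V ln(T₂/T₁) + nR ln(V₂/V₁), with C_V = 5R/2 = 20.79 J mol⁻¹ K⁻¹ for a diatomic ideal gas.
ΔS = 1.49 × [20.79 × ln(659/528) + 8.314 × ln(15.7/12.1)] = 10.1 J/K.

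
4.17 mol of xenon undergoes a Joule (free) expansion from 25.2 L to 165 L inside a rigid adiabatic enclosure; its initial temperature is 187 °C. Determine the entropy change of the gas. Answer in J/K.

No heat is exchanged and no work is done, so the ideal-gas temperature stays constant.
Entropy is a state function; using a reversible isothermal path, ΔS_gas = nR ln(V₂/V₁) = 4.17 × 8.314 × ln(165/25.2) = 65.1 J/K.

ΔS_gas = 65.1 J/K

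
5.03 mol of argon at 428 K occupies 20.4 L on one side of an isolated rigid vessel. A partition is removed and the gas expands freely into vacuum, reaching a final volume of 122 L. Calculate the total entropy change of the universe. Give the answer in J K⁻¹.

No heat is exchanged and no work is done, so the ideal-gas temperature stays constant.
Entropy is a state function; using a reversible isothermal path, ΔS_gas = nR ln(V₂/V₁) = 5.03 × 8.314 × ln(122/20.4) = 74.8 J/K.
The insulated surroundings exchange no heat, so ΔS_surr = 0 and ΔS_universe = ΔS_gas.

ΔS_universe = 74.8 J/K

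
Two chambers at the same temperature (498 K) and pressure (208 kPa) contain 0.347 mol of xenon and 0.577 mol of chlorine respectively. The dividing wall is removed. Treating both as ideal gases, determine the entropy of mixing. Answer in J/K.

Mole fractions: x_A = 0.347/0.924 = 0.376, x_B = 0.624.
ΔS_mix = −R(n_A ln x_A + n_B ln x_B) = −8.314 × (0.347 ln 0.376 + 0.577 ln 0.624) = 5.08 J/K.

ΔS_mix = 5.08 J/K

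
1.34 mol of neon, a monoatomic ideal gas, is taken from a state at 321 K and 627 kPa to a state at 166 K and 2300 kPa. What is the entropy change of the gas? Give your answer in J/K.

ΔS = nC_p ln(T₂/T₁) − nR ln(P₂/P₁), with C_p = 5R/2 = 20.79 J mol⁻¹ K⁻¹ for a monoatomic ideal gas.
ΔS = 1.34 × [20.79 × ln(166/321) − 8.314 × ln(2300/627)] = -32.8 J/K.

ΔS = -32.8 J/K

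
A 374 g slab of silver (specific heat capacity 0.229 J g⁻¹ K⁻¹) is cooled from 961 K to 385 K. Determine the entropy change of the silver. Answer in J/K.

ΔS = -78.3 J/K

ΔS = ∫dQ_rev/T = m c ln(T₂/T₁) = 374 × 0.229 × ln(385/961) = -78.3 J/K.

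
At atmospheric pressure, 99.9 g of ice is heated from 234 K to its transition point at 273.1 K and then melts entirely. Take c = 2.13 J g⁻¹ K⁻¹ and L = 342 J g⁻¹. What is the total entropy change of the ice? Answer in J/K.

Warming step: ΔS₁ = m c ln(T_tr/T_i) = 99.9 × 2.13 × ln(273.1/234) = 32.88 J/K.
Phase change: ΔS₂ = +mL/T_tr = 99.9 × 342 / 273.1 = 125.1 J/K.
ΔS_total = (32.88) + (125.1) = 158 J/K.

ΔS = 158 J/K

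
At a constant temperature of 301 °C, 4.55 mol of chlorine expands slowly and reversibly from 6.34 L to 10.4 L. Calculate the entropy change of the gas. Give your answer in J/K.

For an isothermal ideal gas ΔS_gas = nR ln(V₂/V₁) = 4.55 × 8.314 × ln(10.4/6.34) = 18.7 J/K.

ΔS_gas = 18.7 J/K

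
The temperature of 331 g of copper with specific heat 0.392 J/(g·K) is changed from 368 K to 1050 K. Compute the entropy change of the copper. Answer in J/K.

ΔS = 136 J/K

ΔS = ∫dQ_rev/T = m c ln(T₂/T₁) = 331 × 0.392 × ln(1050/368) = 136 J/K.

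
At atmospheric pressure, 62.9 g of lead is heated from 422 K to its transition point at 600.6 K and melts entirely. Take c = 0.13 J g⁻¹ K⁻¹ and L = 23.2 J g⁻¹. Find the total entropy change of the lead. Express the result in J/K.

Warming step: ΔS₁ = m c ln(T_tr/T_i) = 62.9 × 0.13 × ln(600.6/422) = 2.886 J/K.
Phase change: ΔS₂ = +mL/T_tr = 62.9 × 23.2 / 600.6 = 2.43 J/K.
ΔS_total = (2.886) + (2.43) = 5.32 J/K.

ΔS = 5.32 J/K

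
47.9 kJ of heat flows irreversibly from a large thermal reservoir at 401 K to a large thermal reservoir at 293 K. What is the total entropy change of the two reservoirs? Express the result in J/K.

ΔS_hot = −Q/T_H = −47900/401 = -119.5 J/K and ΔS_cold = +Q/T_C = 47900/293 = 163.5 J/K.
ΔS_total = -119.5 + 163.5 = 44 J/K, positive as the second law requires.

ΔS_total = 44 J/K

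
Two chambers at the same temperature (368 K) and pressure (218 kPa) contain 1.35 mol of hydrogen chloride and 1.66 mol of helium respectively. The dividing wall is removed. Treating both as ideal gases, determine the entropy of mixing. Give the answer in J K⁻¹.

ΔS_mix = 17.2 J/K

Mole fractions: x_A = 1.35/3.01 = 0.449, x_B = 0.551.
ΔS_mix = −R(n_A ln x_A + n_B ln x_B) = −8.314 × (1.35 ln 0.449 + 1.66 ln 0.551) = 17.2 J/K.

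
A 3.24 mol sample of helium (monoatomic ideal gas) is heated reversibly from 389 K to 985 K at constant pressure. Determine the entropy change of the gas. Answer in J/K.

At constant pressure, ΔS = nC_p ln(T₂/T₁) with C_p = 5R/2 = 20.79 J mol⁻¹ K⁻¹.
ΔS = 3.24 × 20.79 × ln(985/389) = 62.6 J/K.

ΔS = 62.6 J/K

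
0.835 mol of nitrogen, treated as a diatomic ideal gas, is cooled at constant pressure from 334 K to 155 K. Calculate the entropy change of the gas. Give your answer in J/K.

ΔS = -18.7 J/K

At constant pressure, ΔS = nC_p ln(T₂/T₁) with C_p = 7R/2 = 29.1 J mol⁻¹ K⁻¹.
ΔS = 0.835 × 29.1 × ln(155/334) = -18.7 J/K.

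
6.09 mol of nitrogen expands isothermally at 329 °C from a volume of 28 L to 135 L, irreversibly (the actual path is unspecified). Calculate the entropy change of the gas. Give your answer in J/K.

Entropy is a state function, so ΔS_gas depends only on the end states.
For an isothermal ideal gas ΔS_gas = nR ln(V₂/V₁) = 6.09 × 8.314 × ln(135/28) = 79.6 J/K.

ΔS_gas = 79.6 J/K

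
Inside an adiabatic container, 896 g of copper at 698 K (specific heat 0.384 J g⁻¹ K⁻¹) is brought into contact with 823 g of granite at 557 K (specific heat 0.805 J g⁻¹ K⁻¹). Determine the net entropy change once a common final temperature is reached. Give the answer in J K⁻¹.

ΔS_total = 5.89 J/K

Energy balance: T_f = (m₁c₁T₁ + m₂c₂T₂)/(m₁c₁ + m₂c₂) = 605.2 K.
ΔS₁ = m₁c₁ ln(T_f/T₁) = 344.064 × ln(605.2/698) = -49.09 J/K.
ΔS₂ = m₂c₂ ln(T_f/T₂) = 662.515 × ln(605.2/557) = 54.98 J/K.
ΔS_total = -49.09 + 54.98 = 5.89 J/K.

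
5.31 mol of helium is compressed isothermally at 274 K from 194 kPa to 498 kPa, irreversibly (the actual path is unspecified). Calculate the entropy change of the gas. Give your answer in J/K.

ΔS_gas = -41.6 J/K

Entropy is a state function, so ΔS_gas depends only on the end states.
For an isothermal ideal gas ΔS_gas = nR ln(P₁/P₂) = 5.31 × 8.314 × ln(194/498) = -41.6 J/K.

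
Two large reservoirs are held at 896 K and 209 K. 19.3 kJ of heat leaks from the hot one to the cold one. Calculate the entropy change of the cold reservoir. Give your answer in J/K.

The cold reservoir gains heat Q, so ΔS_cold = +Q/T_C = 19300/209 = 92.3 J/K.

ΔS_cold = 92.3 J/K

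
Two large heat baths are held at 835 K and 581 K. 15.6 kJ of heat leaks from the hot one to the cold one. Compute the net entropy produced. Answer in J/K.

ΔS_total = 8.17 J/K

ΔS_hot = −Q/T_H = −15600/835 = -18.68 J/K and ΔS_cold = +Q/T_C = 15600/581 = 26.85 J/K.
ΔS_total = -18.68 + 26.85 = 8.17 J/K, positive as the second law requires.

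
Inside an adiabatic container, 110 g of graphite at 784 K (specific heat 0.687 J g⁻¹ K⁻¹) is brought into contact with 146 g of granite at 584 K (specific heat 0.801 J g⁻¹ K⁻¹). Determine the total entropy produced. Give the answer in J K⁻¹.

Energy balance: T_f = (m₁c₁T₁ + m₂c₂T₂)/(m₁c₁ + m₂c₂) = 662.51 K.
ΔS₁ = m₁c₁ ln(T_f/T₁) = 75.57 × ln(662.51/784) = -12.72 J/K.
ΔS₂ = m₂c₂ ln(T_f/T₂) = 116.946 × ln(662.51/584) = 14.75 J/K.
ΔS_total = -12.72 + 14.75 = 2.03 J/K.

ΔS_total = 2.03 J/K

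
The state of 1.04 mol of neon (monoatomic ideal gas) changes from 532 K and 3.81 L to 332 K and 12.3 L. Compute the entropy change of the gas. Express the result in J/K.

Entropy is a state function: ΔS = nC_V ln(T₂/T₁) + nR ln(V₂/V₁), with C_V = 3R/2 = 12.47 J mol⁻¹ K⁻¹ for a monoatomic ideal gas.
ΔS = 1.04 × [12.47 × ln(332/532) + 8.314 × ln(12.3/3.81)] = 4.02 J/K.

ΔS = 4.02 J/K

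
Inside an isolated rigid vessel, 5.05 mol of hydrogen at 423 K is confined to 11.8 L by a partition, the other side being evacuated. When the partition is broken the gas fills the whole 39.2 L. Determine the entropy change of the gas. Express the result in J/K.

ΔS_gas = 50.4 J/K

No heat is exchanged and no work is done, so the ideal-gas temperature stays constant.
Entropy is a state function; using a reversible isothermal path, ΔS_gas = nR ln(V₂/V₁) = 5.05 × 8.314 × ln(39.2/11.8) = 50.4 J/K.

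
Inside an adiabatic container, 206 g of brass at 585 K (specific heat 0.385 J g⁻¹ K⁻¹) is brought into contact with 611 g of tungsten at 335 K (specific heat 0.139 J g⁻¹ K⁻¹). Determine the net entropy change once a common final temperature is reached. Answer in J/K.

ΔS_total = 6.33 J/K

Energy balance: T_f = (m₁c₁T₁ + m₂c₂T₂)/(m₁c₁ + m₂c₂) = 455.72 K.
ΔS₁ = m₁c₁ ln(T_f/T₁) = 79.31 × ln(455.72/585) = -19.81 J/K.
ΔS₂ = m₂c₂ ln(T_f/T₂) = 84.929 × ln(455.72/335) = 26.14 J/K.
ΔS_total = -19.81 + 26.14 = 6.33 J/K.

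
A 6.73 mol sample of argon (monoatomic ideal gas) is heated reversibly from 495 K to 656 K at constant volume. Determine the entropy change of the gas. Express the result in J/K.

At constant volume, ΔS = nC_V ln(T₂/T₁) with C_V = 3R/2 = 12.47 J mol⁻¹ K⁻¹.
ΔS = 6.73 × 12.47 × ln(656/495) = 23.6 J/K.

ΔS = 23.6 J/K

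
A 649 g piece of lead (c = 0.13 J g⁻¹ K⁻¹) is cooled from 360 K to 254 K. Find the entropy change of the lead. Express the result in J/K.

ΔS = ∫dQ_rev/T = m c ln(T₂/T₁) = 649 × 0.13 × ln(254/360) = -29.4 J/K.

ΔS = -29.4 J/K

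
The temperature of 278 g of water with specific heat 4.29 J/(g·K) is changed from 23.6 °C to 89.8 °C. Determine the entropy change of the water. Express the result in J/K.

In kelvin: T₁ = 296.75 K, T₂ = 362.95 K. ΔS = ∫dQ_rev/T = m c ln(T₂/T₁) = 278 × 4.29 × ln(362.95/296.75) = 240 J/K.

ΔS = 240 J/K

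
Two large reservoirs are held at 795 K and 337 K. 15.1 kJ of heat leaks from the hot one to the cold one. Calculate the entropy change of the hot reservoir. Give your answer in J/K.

ΔS_hot = -19 J/K

The hot reservoir loses heat Q, so ΔS_hot = −Q/T_H = −15100/795 = -19 J/K.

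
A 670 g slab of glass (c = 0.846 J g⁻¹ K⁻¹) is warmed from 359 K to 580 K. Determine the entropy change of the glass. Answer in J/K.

ΔS = ∫dQ_rev/T = m c ln(T₂/T₁) = 670 × 0.846 × ln(580/359) = 272 J/K.

ΔS = 272 J/K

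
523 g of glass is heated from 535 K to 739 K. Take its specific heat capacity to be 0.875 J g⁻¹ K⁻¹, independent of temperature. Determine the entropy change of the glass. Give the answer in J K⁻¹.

ΔS = ∫dQ_rev/T = m c ln(T₂/T₁) = 523 × 0.875 × ln(739/535) = 148 J/K.

ΔS = 148 J/K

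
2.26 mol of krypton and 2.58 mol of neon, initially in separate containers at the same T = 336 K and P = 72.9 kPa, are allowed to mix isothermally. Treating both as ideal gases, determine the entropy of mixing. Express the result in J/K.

Mole fractions: x_A = 2.26/4.84 = 0.467, x_B = 0.533.
ΔS_mix = −R(n_A ln x_A + n_B ln x_B) = −8.314 × (2.26 ln 0.467 + 2.58 ln 0.533) = 27.8 J/K.

ΔS_mix = 27.8 J/K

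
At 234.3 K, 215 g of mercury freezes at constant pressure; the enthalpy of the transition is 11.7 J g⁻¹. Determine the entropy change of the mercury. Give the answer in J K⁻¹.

ΔS = -10.7 J/K

Heat released by the substance: Q = −mL = −215 × 11.7 = −2515.5 J.
At constant T, ΔS = Q_rev/T = −2515.5 / 234.3 = -10.7 J/K.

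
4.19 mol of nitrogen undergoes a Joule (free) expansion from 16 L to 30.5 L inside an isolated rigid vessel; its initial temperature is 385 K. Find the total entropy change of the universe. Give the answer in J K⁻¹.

ΔS_universe = 22.5 J/K

For an ideal gas in free expansion Q = 0 and W = 0, so T is unchanged.
Entropy is a state function; using a reversible isothermal path, ΔS_gas = nR ln(V₂/V₁) = 4.19 × 8.314 × ln(30.5/16) = 22.5 J/K.
The insulated surroundings exchange no heat, so ΔS_surr = 0 and ΔS_universe = ΔS_gas.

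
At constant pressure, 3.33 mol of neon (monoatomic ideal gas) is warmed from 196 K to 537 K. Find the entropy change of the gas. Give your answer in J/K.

ΔS = 69.8 J/K

At constant pressure, ΔS = nC_p ln(T₂/T₁) with C_p = 5R/2 = 20.79 J mol⁻¹ K⁻¹.
ΔS = 3.33 × 20.79 × ln(537/196) = 69.8 J/K.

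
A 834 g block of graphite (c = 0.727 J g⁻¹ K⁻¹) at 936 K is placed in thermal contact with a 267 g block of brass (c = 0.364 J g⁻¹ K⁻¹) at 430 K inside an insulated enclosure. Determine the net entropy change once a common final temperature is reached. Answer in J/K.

ΔS_total = 21 J/K

Energy balance: T_f = (m₁c₁T₁ + m₂c₂T₂)/(m₁c₁ + m₂c₂) = 866.1 K.
ΔS₁ = m₁c₁ ln(T_f/T₁) = 606.318 × ln(866.1/936) = -47.06 J/K.
ΔS₂ = m₂c₂ ln(T_f/T₂) = 97.188 × ln(866.1/430) = 68.05 J/K.
ΔS_total = -47.06 + 68.05 = 21 J/K.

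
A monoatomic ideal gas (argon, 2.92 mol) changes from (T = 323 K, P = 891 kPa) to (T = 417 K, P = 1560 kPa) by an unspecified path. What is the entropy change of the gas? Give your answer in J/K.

ΔS = 1.91 J/K

ΔS = nC_p ln(T₂/T₁) − nR ln(P₂/P₁), with C_p = 5R/2 = 20.79 J mol⁻¹ K⁻¹ for a monoatomic ideal gas.
ΔS = 2.92 × [20.79 × ln(417/323) − 8.314 × ln(1560/891)] = 1.91 J/K.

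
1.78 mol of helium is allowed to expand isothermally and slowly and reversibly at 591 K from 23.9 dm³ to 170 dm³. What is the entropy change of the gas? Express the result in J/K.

ΔS_gas = 29 J/K

For an isothermal ideal gas ΔS_gas = nR ln(V₂/V₁) = 1.78 × 8.314 × ln(170/23.9) = 29 J/K.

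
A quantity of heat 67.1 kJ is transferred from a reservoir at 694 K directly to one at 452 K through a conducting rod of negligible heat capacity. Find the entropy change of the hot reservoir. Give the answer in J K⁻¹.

The hot reservoir loses heat Q, so ΔS_hot = −Q/T_H = −67100/694 = -96.7 J/K.

ΔS_hot = -96.7 J/K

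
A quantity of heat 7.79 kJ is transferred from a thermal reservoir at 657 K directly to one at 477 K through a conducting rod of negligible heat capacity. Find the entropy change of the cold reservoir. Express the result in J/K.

The cold reservoir gains heat Q, so ΔS_cold = +Q/T_C = 7790/477 = 16.3 J/K.

ΔS_cold = 16.3 J/K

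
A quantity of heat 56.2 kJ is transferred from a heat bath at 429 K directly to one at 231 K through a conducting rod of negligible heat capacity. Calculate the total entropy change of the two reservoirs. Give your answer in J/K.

ΔS_total = 112 J/K

ΔS_hot = −Q/T_H = −56200/429 = -131 J/K and ΔS_cold = +Q/T_C = 56200/231 = 243.3 J/K.
ΔS_total = -131 + 243.3 = 112 J/K, positive as the second law requires.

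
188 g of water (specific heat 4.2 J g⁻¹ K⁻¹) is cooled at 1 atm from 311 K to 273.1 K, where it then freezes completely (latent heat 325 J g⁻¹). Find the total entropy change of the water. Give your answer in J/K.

Cooling step: ΔS₁ = m c ln(T_tr/T_i) = 188 × 4.2 × ln(273.1/311) = -102.6 J/K.
Phase change: ΔS₂ = −mL/T_tr = −188 × 325 / 273.1 = -223.7 J/K.
ΔS_total = (-102.6) + (-223.7) = -326 J/K.

ΔS = -326 J/K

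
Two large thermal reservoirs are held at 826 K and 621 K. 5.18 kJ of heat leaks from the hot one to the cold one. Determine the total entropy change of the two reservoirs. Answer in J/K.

ΔS_total = 2.07 J/K

ΔS_hot = −Q/T_H = −5180/826 = -6.271 J/K and ΔS_cold = +Q/T_C = 5180/621 = 8.341 J/K.
ΔS_total = -6.271 + 8.341 = 2.07 J/K, positive as the second law requires.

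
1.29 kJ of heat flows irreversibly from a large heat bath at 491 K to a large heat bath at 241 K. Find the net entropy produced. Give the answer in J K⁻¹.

ΔS_total = 2.73 J/K

ΔS_hot = −Q/T_H = −1290/491 = -2.627 J/K and ΔS_cold = +Q/T_C = 1290/241 = 5.353 J/K.
ΔS_total = -2.627 + 5.353 = 2.73 J/K, positive as the second law requires.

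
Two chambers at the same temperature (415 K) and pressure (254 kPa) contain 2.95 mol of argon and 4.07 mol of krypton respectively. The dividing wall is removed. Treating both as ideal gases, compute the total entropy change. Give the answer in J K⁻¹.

Mole fractions: x_A = 2.95/7.02 = 0.42, x_B = 0.58.
ΔS_mix = −R(n_A ln x_A + n_B ln x_B) = −8.314 × (2.95 ln 0.42 + 4.07 ln 0.58) = 39.7 J/K.

ΔS_mix = 39.7 J/K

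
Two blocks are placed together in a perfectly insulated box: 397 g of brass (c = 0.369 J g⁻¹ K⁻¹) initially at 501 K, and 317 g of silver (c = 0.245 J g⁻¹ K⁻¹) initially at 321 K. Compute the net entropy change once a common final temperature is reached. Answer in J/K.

Energy balance: T_f = (m₁c₁T₁ + m₂c₂T₂)/(m₁c₁ + m₂c₂) = 438.63 K.
ΔS₁ = m₁c₁ ln(T_f/T₁) = 146.493 × ln(438.63/501) = -19.475 J/K.
ΔS₂ = m₂c₂ ln(T_f/T₂) = 77.665 × ln(438.63/321) = 24.249 J/K.
ΔS_total = -19.475 + 24.249 = 4.77 J/K.

ΔS_total = 4.77 J/K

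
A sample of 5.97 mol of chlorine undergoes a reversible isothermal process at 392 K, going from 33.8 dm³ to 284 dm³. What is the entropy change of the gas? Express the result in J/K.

For an isothermal ideal gas ΔS_gas = nR ln(V₂/V₁) = 5.97 × 8.314 × ln(284/33.8) = 106 J/K.

ΔS_gas = 106 J/K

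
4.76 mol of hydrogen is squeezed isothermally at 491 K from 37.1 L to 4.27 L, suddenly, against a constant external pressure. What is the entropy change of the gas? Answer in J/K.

ΔS_gas = -85.6 J/K

Entropy is a state function, so ΔS_gas depends only on the end states.
For an isothermal ideal gas ΔS_gas = nR ln(V₂/V₁) = 4.76 × 8.314 × ln(4.27/37.1) = -85.6 J/K.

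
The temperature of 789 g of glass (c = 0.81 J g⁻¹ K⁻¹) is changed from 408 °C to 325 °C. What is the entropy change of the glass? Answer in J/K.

ΔS = -83 J/K

In kelvin: T₁ = 681.15 K, T₂ = 598.15 K. ΔS = ∫dQ_rev/T = m c ln(T₂/T₁) = 789 × 0.81 × ln(598.15/681.15) = -83 J/K.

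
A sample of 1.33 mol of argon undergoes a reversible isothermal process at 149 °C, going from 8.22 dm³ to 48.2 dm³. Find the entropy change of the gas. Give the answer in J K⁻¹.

For an isothermal ideal gas ΔS_gas = nR ln(V₂/V₁) = 1.33 × 8.314 × ln(48.2/8.22) = 19.6 J/K.

ΔS_gas = 19.6 J/K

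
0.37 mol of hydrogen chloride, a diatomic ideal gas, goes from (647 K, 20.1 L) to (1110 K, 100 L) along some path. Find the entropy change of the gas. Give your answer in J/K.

Entropy is a state function: ΔS = nC_V ln(T₂/T₁) + nR ln(V₂/V₁), with C_V = 5R/2 = 20.79 J mol⁻¹ K⁻¹ for a diatomic ideal gas.
ΔS = 0.37 × [20.79 × ln(1110/647) + 8.314 × ln(100/20.1)] = 9.09 J/K.

ΔS = 9.09 J/K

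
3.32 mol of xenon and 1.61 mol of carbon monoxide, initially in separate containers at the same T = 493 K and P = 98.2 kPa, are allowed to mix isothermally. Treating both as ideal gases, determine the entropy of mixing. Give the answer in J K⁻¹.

ΔS_mix = 25.9 J/K

Mole fractions: x_A = 3.32/4.93 = 0.673, x_B = 0.327.
ΔS_mix = −R(n_A ln x_A + n_B ln x_B) = −8.314 × (3.32 ln 0.673 + 1.61 ln 0.327) = 25.9 J/K.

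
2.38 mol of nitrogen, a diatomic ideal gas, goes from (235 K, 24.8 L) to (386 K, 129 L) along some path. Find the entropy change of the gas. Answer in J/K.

Entropy is a state function: ΔS = nC_V ln(T₂/T₁) + nR ln(V₂/V₁), with C_V = 5R/2 = 20.79 J mol⁻¹ K⁻¹ for a diatomic ideal gas.
ΔS = 2.38 × [20.79 × ln(386/235) + 8.314 × ln(129/24.8)] = 57.2 J/K.

ΔS = 57.2 J/K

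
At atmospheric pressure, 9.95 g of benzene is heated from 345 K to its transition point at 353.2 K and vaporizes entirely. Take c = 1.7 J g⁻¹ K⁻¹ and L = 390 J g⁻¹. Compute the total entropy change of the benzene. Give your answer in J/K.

ΔS = 11.4 J/K

Warming step: ΔS₁ = m c ln(T_tr/T_i) = 9.95 × 1.7 × ln(353.2/345) = 0.3973 J/K.
Phase change: ΔS₂ = +mL/T_tr = 9.95 × 390 / 353.2 = 10.99 J/K.
ΔS_total = (0.3973) + (10.99) = 11.4 J/K.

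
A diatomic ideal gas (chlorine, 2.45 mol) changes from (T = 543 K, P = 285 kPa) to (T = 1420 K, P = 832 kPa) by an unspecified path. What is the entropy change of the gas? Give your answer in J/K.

ΔS = 46.7 J/K

ΔS = nC_p ln(T₂/T₁) − nR ln(P₂/P₁), with C_p = 7R/2 = 29.1 J mol⁻¹ K⁻¹ for a diatomic ideal gas.
ΔS = 2.45 × [29.1 × ln(1420/543) − 8.314 × ln(832/285)] = 46.7 J/K.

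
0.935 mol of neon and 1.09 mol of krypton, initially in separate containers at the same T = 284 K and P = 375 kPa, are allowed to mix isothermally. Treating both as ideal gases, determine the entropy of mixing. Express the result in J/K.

ΔS_mix = 11.6 J/K

Mole fractions: x_A = 0.935/2.03 = 0.462, x_B = 0.538.
ΔS_mix = −R(n_A ln x_A + n_B ln x_B) = −8.314 × (0.935 ln 0.462 + 1.09 ln 0.538) = 11.6 J/K.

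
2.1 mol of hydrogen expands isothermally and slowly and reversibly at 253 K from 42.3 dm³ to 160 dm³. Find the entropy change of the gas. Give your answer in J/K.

For an isothermal ideal gas ΔS_gas = nR ln(V₂/V₁) = 2.1 × 8.314 × ln(160/42.3) = 23.2 J/K.

ΔS_gas = 23.2 J/K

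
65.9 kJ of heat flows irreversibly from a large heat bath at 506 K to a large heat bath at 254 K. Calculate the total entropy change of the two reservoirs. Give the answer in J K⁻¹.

ΔS_hot = −Q/T_H = −65900/506 = -130.2 J/K and ΔS_cold = +Q/T_C = 65900/254 = 259.4 J/K.
ΔS_total = -130.2 + 259.4 = 129 J/K, positive as the second law requires.

ΔS_total = 129 J/K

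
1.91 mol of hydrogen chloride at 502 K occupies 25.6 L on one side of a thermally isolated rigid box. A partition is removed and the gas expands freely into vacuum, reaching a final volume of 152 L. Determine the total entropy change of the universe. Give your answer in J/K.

ΔS_universe = 28.3 J/K

No heat is exchanged and no work is done, so the ideal-gas temperature stays constant.
Entropy is a state function; using a reversible isothermal path, ΔS_gas = nR ln(V₂/V₁) = 1.91 × 8.314 × ln(152/25.6) = 28.3 J/K.
The insulated surroundings exchange no heat, so ΔS_surr = 0 and ΔS_universe = ΔS_gas.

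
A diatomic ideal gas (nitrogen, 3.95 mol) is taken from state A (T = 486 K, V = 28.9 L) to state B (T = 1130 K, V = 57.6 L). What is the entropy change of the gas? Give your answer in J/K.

ΔS = 91.9 J/K

Entropy is a state function: ΔS = nC_V ln(T₂/T₁) + nR ln(V₂/V₁), with C_V = 5R/2 = 20.79 J mol⁻¹ K⁻¹ for a diatomic ideal gas.
ΔS = 3.95 × [20.79 × ln(1130/486) + 8.314 × ln(57.6/28.9)] = 91.9 J/K.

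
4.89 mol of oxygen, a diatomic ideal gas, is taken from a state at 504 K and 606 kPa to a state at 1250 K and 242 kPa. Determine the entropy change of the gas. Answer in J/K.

ΔS = 167 J/K

ΔS = nC_p ln(T₂/T₁) − nR ln(P₂/P₁), with C_p = 7R/2 = 29.1 J mol⁻¹ K⁻¹ for a diatomic ideal gas.
ΔS = 4.89 × [29.1 × ln(1250/504) − 8.314 × ln(242/606)] = 167 J/K.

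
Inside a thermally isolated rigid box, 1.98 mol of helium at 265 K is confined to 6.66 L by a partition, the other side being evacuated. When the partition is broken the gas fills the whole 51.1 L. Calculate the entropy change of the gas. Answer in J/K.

ΔS_gas = 33.5 J/K

No heat is exchanged and no work is done, so the ideal-gas temperature stays constant.
Entropy is a state function; using a reversible isothermal path, ΔS_gas = nR ln(V₂/V₁) = 1.98 × 8.314 × ln(51.1/6.66) = 33.5 J/K.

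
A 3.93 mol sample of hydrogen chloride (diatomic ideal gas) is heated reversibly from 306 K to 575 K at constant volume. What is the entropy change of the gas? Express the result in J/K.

ΔS = 51.5 J/K

At constant volume, ΔS = nC_V ln(T₂/T₁) with C_V = 5R/2 = 20.79 J mol⁻¹ K⁻¹.
ΔS = 3.93 × 20.79 × ln(575/306) = 51.5 J/K.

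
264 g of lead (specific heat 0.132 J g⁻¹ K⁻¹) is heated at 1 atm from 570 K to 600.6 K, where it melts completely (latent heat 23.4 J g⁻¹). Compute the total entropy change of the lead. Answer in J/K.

Warming step: ΔS₁ = m c ln(T_tr/T_i) = 264 × 0.132 × ln(600.6/570) = 1.822 J/K.
Phase change: ΔS₂ = +mL/T_tr = 264 × 23.4 / 600.6 = 10.29 J/K.
ΔS_total = (1.822) + (10.29) = 12.1 J/K.

ΔS = 12.1 J/K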